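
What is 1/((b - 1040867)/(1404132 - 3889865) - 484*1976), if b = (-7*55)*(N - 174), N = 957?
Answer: -2485733/2377313927150 ≈ -1.0456e-6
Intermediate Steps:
b = -301455 (b = (-7*55)*(957 - 174) = -385*783 = -301455)
1/((b - 1040867)/(1404132 - 3889865) - 484*1976) = 1/((-301455 - 1040867)/(1404132 - 3889865) - 484*1976) = 1/(-1342322/(-2485733) - 956384) = 1/(-1342322*(-1/2485733) - 956384) = 1/(1342322/2485733 - 956384) = 1/(-2377313927150/2485733) = -2485733/2377313927150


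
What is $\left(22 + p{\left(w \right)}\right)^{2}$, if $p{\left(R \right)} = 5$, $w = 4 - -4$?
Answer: $729$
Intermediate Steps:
$w = 8$ ($w = 4 + 4 = 8$)
$\left(22 + p{\left(w \right)}\right)^{2} = \left(22 + 5\right)^{2} = 27^{2} = 729$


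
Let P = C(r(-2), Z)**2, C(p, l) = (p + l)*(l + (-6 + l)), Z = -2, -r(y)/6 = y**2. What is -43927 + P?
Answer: 23673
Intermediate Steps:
r(y) = -6*y**2
C(p, l) = (-6 + 2*l)*(l + p) (C(p, l) = (l + p)*(-6 + 2*l) = (-6 + 2*l)*(l + p))
P = 67600 (P = (-6*(-2) - (-36)*(-2)**2 + 2*(-2)**2 + 2*(-2)*(-6*(-2)**2))**2 = (12 - (-36)*4 + 2*4 + 2*(-2)*(-6*4))**2 = (12 - 6*(-24) + 8 + 2*(-2)*(-24))**2 = (12 + 144 + 8 + 96)**2 = 260**2 = 67600)
-43927 + P = -43927 + 67600 = 23673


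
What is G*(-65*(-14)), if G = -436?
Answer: -396760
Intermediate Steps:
G*(-65*(-14)) = -(-28340)*(-14) = -436*910 = -396760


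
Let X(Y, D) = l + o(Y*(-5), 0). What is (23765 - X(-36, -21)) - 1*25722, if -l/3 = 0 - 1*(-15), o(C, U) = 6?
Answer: -1918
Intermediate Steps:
l = -45 (l = -3*(0 - 1*(-15)) = -3*(0 + 15) = -3*15 = -45)
X(Y, D) = -39 (X(Y, D) = -45 + 6 = -39)
(23765 - X(-36, -21)) - 1*25722 = (23765 - 1*(-39)) - 1*25722 = (23765 + 39) - 25722 = 23804 - 25722 = -1918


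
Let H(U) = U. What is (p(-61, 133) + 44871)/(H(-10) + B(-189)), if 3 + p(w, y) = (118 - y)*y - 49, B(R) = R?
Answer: -42824/199 ≈ -215.20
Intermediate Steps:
p(w, y) = -52 + y*(118 - y) (p(w, y) = -3 + ((118 - y)*y - 49) = -3 + (y*(118 - y) - 49) = -3 + (-49 + y*(118 - y)) = -52 + y*(118 - y))
(p(-61, 133) + 44871)/(H(-10) + B(-189)) = ((-52 - 1*133² + 118*133) + 44871)/(-10 - 189) = ((-52 - 1*17689 + 15694) + 44871)/(-199) = ((-52 - 17689 + 15694) + 44871)*(-1/199) = (-2047 + 44871)*(-1/199) = 42824*(-1/199) = -42824/199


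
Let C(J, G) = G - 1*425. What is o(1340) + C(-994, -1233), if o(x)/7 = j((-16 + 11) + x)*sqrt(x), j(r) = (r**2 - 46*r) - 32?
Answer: -1658 + 24090962*sqrt(335) ≈ 4.4094e+8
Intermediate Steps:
C(J, G) = -425 + G (C(J, G) = G - 425 = -425 + G)
j(r) = -32 + r**2 - 46*r
o(x) = 7*sqrt(x)*(198 + (-5 + x)**2 - 46*x) (o(x) = 7*((-32 + ((-16 + 11) + x)**2 - 46*((-16 + 11) + x))*sqrt(x)) = 7*((-32 + (-5 + x)**2 - 46*(-5 + x))*sqrt(x)) = 7*((-32 + (-5 + x)**2 + (230 - 46*x))*sqrt(x)) = 7*((198 + (-5 + x)**2 - 46*x)*sqrt(x)) = 7*(sqrt(x)*(198 + (-5 + x)**2 - 46*x)) = 7*sqrt(x)*(198 + (-5 + x)**2 - 46*x))
o(1340) + C(-994, -1233) = 7*sqrt(1340)*(223 + 1340**2 - 56*1340) + (-425 - 1233) = 7*(2*sqrt(335))*(223 + 1795600 - 75040) - 1658 = 7*(2*sqrt(335))*1720783 - 1658 = 24090962*sqrt(335) - 1658 = -1658 + 24090962*sqrt(335)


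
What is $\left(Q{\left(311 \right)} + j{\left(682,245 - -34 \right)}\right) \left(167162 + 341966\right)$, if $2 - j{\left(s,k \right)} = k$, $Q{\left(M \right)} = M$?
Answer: $17310352$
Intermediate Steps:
$j{\left(s,k \right)} = 2 - k$
$\left(Q{\left(311 \right)} + j{\left(682,245 - -34 \right)}\right) \left(167162 + 341966\right) = \left(311 - \left(243 + 34\right)\right) \left(167162 + 341966\right) = \left(311 + \left(2 - \left(245 + 34\right)\right)\right) 509128 = \left(311 + \left(2 - 279\right)\right) 509128 = \left(311 - 277\right) 509128 = 34 \cdot 509128 = 17310352$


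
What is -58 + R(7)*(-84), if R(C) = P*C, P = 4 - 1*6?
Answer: 1118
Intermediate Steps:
P = -2 (P = 4 - 6 = -2)
R(C) = -2*C
-58 + R(7)*(-84) = -58 - 2*7*(-84) = -58 - 14*(-84) = -58 + 1176 = 1118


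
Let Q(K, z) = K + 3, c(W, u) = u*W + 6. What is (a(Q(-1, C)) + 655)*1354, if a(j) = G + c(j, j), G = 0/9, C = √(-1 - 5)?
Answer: 900410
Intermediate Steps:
C = I*√6 (C = √(-6) = I*√6 ≈ 2.4495*I)
c(W, u) = 6 + W*u (c(W, u) = W*u + 6 = 6 + W*u)
Q(K, z) = 3 + K
G = 0 (G = 0*(⅑) = 0)
a(j) = 6 + j² (a(j) = 0 + (6 + j*j) = 0 + (6 + j²) = 6 + j²)
(a(Q(-1, C)) + 655)*1354 = ((6 + (3 - 1)²) + 655)*1354 = ((6 + 2²) + 655)*1354 = ((6 + 4) + 655)*1354 = (10 + 655)*1354 = 665*1354 = 900410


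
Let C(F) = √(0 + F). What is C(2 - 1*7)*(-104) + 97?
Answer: 97 - 104*I*√5 ≈ 97.0 - 232.55*I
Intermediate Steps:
C(F) = √F
C(2 - 1*7)*(-104) + 97 = √(2 - 1*7)*(-104) + 97 = √(2 - 7)*(-104) + 97 = √(-5)*(-104) + 97 = (I*√5)*(-104) + 97 = -104*I*√5 + 97 = 97 - 104*I*√5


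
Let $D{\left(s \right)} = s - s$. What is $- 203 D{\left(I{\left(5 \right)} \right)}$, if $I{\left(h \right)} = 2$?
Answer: $0$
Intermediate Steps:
$D{\left(s \right)} = 0$
$- 203 D{\left(I{\left(5 \right)} \right)} = \left(-203\right) 0 = 0$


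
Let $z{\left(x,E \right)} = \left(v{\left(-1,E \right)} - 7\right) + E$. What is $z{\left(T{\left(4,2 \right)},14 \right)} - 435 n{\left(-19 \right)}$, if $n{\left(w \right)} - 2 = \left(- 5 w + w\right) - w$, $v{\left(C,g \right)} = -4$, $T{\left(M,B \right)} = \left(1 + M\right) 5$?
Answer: $-42192$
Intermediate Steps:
$T{\left(M,B \right)} = 5 + 5 M$
$z{\left(x,E \right)} = -11 + E$ ($z{\left(x,E \right)} = \left(-4 - 7\right) + E = -11 + E$)
$n{\left(w \right)} = 2 - 5 w$ ($n{\left(w \right)} = 2 + \left(\left(- 5 w + w\right) - w\right) = 2 - 5 w$)
$z{\left(T{\left(4,2 \right)},14 \right)} - 435 n{\left(-19 \right)} = \left(-11 + 14\right) - 435 \left(2 - -95\right) = 3 - 435 \left(2 + 95\right) = 3 - 42195 = -42192$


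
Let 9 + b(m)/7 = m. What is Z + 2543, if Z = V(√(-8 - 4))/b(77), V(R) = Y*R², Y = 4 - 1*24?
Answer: 302677/119 ≈ 2543.5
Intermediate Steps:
Y = -20 (Y = 4 - 24 = -20)
b(m) = -63 + 7*m
V(R) = -20*R²
Z = 60/119 (Z = (-20*(√(-8 - 4))²)/(-63 + 7*77) = (-20*(√(-12))²)/(-63 + 539) = -20*(2*I*√3)²/476 = -20*(-12)*(1/476) = 240*(1/476) = 60/119 ≈ 0.50420)
Z + 2543 = 60/119 + 2543 = 302677/119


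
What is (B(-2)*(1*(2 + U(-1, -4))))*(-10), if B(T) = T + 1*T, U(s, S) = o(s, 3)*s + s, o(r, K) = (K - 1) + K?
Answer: -160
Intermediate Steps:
o(r, K) = -1 + 2*K (o(r, K) = (-1 + K) + K = -1 + 2*K)
U(s, S) = 6*s (U(s, S) = (-1 + 2*3)*s + s = (-1 + 6)*s + s = 5*s + s = 6*s)
B(T) = 2*T (B(T) = T + T = 2*T)
(B(-2)*(1*(2 + U(-1, -4))))*(-10) = ((2*(-2))*(1*(2 + 6*(-1))))*(-10) = -4*(2 - 6)*(-10) = -4*(-4)*(-10) = 16*(-10) = -160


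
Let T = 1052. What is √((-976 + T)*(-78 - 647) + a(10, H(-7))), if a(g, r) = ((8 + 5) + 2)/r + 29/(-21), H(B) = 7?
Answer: 2*I*√6074691/21 ≈ 234.73*I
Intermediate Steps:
a(g, r) = -29/21 + 15/r (a(g, r) = (13 + 2)/r + 29*(-1/21) = 15/r - 29/21 = -29/21 + 15/r)
√((-976 + T)*(-78 - 647) + a(10, H(-7))) = √((-976 + 1052)*(-78 - 647) + (-29/21 + 15/7)) = √(76*(-725) + (-29/21 + 15*(⅐))) = √(-55100 + (-29/21 + 15/7)) = √(-55100 + 16/21) = √(-1157084/21) = 2*I*√6074691/21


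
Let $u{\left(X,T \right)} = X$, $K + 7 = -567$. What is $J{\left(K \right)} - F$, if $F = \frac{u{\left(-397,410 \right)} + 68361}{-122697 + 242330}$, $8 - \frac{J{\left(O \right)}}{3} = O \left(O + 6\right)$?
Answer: $- \frac{117009755540}{119633} \approx -9.7807 \cdot 10^{5}$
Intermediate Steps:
$K = -574$ ($K = -7 - 567 = -574$)
$J{\left(O \right)} = 24 - 3 O \left(6 + O\right)$ ($J{\left(O \right)} = 24 - 3 O \left(O + 6\right) = 24 - 3 O \left(6 + O\right)$)
$F = \frac{67964}{119633}$ ($F = \frac{-397 + 68361}{-122697 + 242330} = \frac{67964}{119633} \approx 0.5681$)
$J{\left(K \right)} - F = \left(24 - -10332 - 3 \left(-574\right)^{2}\right) - \frac{67964}{119633} = \left(24 + 10332 - 988428\right) - \frac{67964}{119633} = -978072 - \frac{67964}{119633} = - \frac{117009755540}{119633}$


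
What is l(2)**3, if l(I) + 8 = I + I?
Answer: -64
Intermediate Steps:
l(I) = -8 + 2*I (l(I) = -8 + (I + I) = -8 + 2*I)
l(2)**3 = (-8 + 2*2)**3 = (-8 + 4)**3 = (-4)**3 = -64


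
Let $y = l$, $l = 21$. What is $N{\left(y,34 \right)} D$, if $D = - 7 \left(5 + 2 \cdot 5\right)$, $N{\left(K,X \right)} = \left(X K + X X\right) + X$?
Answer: $-199920$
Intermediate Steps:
$y = 21$
$N{\left(K,X \right)} = X + X^{2} + K X$ ($N{\left(K,X \right)} = \left(K X + X^{2}\right) + X = \left(X^{2} + K X\right) + X = X + X^{2} + K X$)
$D = -105$ ($D = - 7 \left(5 + 10\right) = \left(-7\right) 15 = -105$)
$N{\left(y,34 \right)} D = 34 \left(1 + 21 + 34\right) \left(-105\right) = 34 \cdot 56 \left(-105\right) = 1904 \left(-105\right) = -199920$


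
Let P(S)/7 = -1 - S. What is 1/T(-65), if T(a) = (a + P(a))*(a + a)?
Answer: -1/49790 ≈ -2.0084e-5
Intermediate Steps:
P(S) = -7 - 7*S (P(S) = 7*(-1 - S) = -7 - 7*S)
T(a) = 2*a*(-7 - 6*a) (T(a) = (a + (-7 - 7*a))*(a + a) = (-7 - 6*a)*(2*a) = 2*a*(-7 - 6*a))
1/T(-65) = 1/(-2*(-65)*(7 + 6*(-65))) = 1/(-2*(-65)*(7 - 390)) = 1/(-2*(-65)*(-383)) = 1/(-49790) = -1/49790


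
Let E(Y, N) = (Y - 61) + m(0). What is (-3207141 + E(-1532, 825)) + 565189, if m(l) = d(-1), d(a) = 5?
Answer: -2643540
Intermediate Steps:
m(l) = 5
E(Y, N) = -56 + Y (E(Y, N) = (Y - 61) + 5 = (-61 + Y) + 5 = -56 + Y)
(-3207141 + E(-1532, 825)) + 565189 = (-3207141 + (-56 - 1532)) + 565189 = (-3207141 - 1588) + 565189 = -3208729 + 565189 = -2643540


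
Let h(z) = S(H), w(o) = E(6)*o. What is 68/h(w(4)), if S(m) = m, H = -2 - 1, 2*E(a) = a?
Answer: -68/3 ≈ -22.667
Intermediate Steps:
E(a) = a/2
H = -3
w(o) = 3*o (w(o) = ((1/2)*6)*o = 3*o)
h(z) = -3
68/h(w(4)) = 68/(-3) = 68*(-1/3) = -68/3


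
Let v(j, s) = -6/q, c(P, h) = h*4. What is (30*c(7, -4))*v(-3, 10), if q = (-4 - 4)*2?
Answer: -180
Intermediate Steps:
c(P, h) = 4*h
q = -16 (q = -8*2 = -16)
v(j, s) = 3/8 (v(j, s) = -6/(-16) = -6*(-1/16) = 3/8)
(30*c(7, -4))*v(-3, 10) = (30*(4*(-4)))*(3/8) = (30*(-16))*(3/8) = -480*3/8 = -180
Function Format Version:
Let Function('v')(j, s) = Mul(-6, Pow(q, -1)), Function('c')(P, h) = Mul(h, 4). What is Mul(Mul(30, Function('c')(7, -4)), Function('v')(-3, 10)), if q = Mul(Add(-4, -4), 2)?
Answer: -180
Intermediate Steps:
Function('c')(P, h) = Mul(4, h)
q = -16 (q = Mul(-8, 2) = -16)
Function('v')(j, s) = Rational(3, 8) (Function('v')(j, s) = Mul(-6, Pow(-16, -1)) = Mul(-6, Rational(-1, 16)) = Rational(3, 8))
Mul(Mul(30, Function('c')(7, -4)), Function('v')(-3, 10)) = Mul(Mul(30, Mul(4, -4)), Rational(3, 8)) = Mul(Mul(30, -16), Rational(3, 8)) = Mul(-480, Rational(3, 8)) = -180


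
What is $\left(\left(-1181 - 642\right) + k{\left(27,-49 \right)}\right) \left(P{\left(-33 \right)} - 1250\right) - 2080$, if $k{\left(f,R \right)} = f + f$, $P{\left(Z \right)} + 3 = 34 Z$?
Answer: $4199295$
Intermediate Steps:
$P{\left(Z \right)} = -3 + 34 Z$
$k{\left(f,R \right)} = 2 f$
$\left(\left(-1181 - 642\right) + k{\left(27,-49 \right)}\right) \left(P{\left(-33 \right)} - 1250\right) - 2080 = \left(\left(-1181 - 642\right) + 2 \cdot 27\right) \left(\left(-3 + 34 \left(-33\right)\right) - 1250\right) - 2080 = \left(\left(-1181 - 642\right) + 54\right) \left(\left(-3 - 1122\right) - 1250\right) - 2080 = \left(-1823 + 54\right) \left(-1125 - 1250\right) - 2080 = \left(-1769\right) \left(-2375\right) - 2080 = 4201375 - 2080 = 4199295$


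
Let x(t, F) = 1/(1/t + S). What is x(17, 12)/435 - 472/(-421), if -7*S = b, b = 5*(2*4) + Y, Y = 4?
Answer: 152092021/135703035 ≈ 1.1208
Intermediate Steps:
b = 44 (b = 5*(2*4) + 4 = 5*8 + 4 = 40 + 4 = 44)
S = -44/7 (S = -⅐*44 = -44/7 ≈ -6.2857)
x(t, F) = 1/(-44/7 + 1/t) (x(t, F) = 1/(1/t - 44/7) = 1/(-44/7 + 1/t))
x(17, 12)/435 - 472/(-421) = (7*17/(7 - 44*17))/435 - 472/(-421) = (7*17/(7 - 748))*(1/435) - 472*(-1/421) = (7*17/(-741))*(1/435) + 472/421 = (7*17*(-1/741))*(1/435) + 472/421 = -119/741*1/435 + 472/421 = -119/322335 + 472/421 = 152092021/135703035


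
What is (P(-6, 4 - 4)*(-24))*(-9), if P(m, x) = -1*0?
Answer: 0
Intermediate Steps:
P(m, x) = 0
(P(-6, 4 - 4)*(-24))*(-9) = (0*(-24))*(-9) = 0*(-9) = 0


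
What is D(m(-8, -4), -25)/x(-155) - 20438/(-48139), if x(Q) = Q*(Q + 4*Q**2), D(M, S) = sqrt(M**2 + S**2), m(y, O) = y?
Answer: 20438/48139 - sqrt(689)/14871475 ≈ 0.42456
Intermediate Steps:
D(m(-8, -4), -25)/x(-155) - 20438/(-48139) = sqrt((-8)**2 + (-25)**2)/(((-155)**2*(1 + 4*(-155)))) - 20438/(-48139) = sqrt(64 + 625)/((24025*(1 - 620))) - 20438*(-1/48139) = sqrt(689)/((24025*(-619))) + 20438/48139 = sqrt(689)/(-14871475) + 20438/48139 = sqrt(689)*(-1/14871475) + 20438/48139 = -sqrt(689)/14871475 + 20438/48139 = 20438/48139 - sqrt(689)/14871475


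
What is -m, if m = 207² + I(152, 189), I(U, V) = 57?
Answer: -42906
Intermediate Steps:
m = 42906 (m = 207² + 57 = 42849 + 57 = 42906)
-m = -1*42906 = -42906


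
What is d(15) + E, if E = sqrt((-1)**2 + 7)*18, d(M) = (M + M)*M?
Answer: 450 + 36*sqrt(2) ≈ 500.91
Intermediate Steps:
d(M) = 2*M**2 (d(M) = (2*M)*M = 2*M**2)
E = 36*sqrt(2) (E = sqrt(1 + 7)*18 = sqrt(8)*18 = (2*sqrt(2))*18 = 36*sqrt(2) ≈ 50.912)
d(15) + E = 2*15**2 + 36*sqrt(2) = 2*225 + 36*sqrt(2) = 450 + 36*sqrt(2)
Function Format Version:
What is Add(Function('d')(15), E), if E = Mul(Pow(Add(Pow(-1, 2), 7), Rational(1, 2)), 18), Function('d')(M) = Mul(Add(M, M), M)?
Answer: Add(450, Mul(36, Pow(2, Rational(1, 2)))) ≈ 500.91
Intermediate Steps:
Function('d')(M) = Mul(2, Pow(M, 2)) (Function('d')(M) = Mul(Mul(2, M), M) = Mul(2, Pow(M, 2)))
E = Mul(36, Pow(2, Rational(1, 2))) (E = Mul(Pow(Add(1, 7), Rational(1, 2)), 18) = Mul(Pow(8, Rational(1, 2)), 18) = Mul(Mul(2, Pow(2, Rational(1, 2))), 18) = Mul(36, Pow(2, Rational(1, 2))) ≈ 50.912)
Add(Function('d')(15), E) = Add(Mul(2, Pow(15, 2)), Mul(36, Pow(2, Rational(1, 2)))) = Add(Mul(2, 225), Mul(36, Pow(2, Rational(1, 2)))) = Add(450, Mul(36, Pow(2, Rational(1, 2))))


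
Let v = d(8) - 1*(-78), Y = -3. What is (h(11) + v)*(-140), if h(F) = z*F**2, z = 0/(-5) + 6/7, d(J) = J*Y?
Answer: -22080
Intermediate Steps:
d(J) = -3*J (d(J) = J*(-3) = -3*J)
z = 6/7 (z = 0*(-1/5) + 6*(1/7) = 0 + 6/7 = 6/7 ≈ 0.85714)
h(F) = 6*F**2/7
v = 54 (v = -3*8 - 1*(-78) = -24 + 78 = 54)
(h(11) + v)*(-140) = ((6/7)*11**2 + 54)*(-140) = ((6/7)*121 + 54)*(-140) = (726/7 + 54)*(-140) = (1104/7)*(-140) = -22080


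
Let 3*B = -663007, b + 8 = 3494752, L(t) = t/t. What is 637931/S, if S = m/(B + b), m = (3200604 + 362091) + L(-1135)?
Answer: 6265263885475/10688088 ≈ 5.8619e+5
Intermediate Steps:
L(t) = 1
b = 3494744 (b = -8 + 3494752 = 3494744)
B = -663007/3 (B = (⅓)*(-663007) = -663007/3 ≈ -2.2100e+5)
m = 3562696 (m = (3200604 + 362091) + 1 = 3562695 + 1 = 3562696)
S = 10688088/9821225 (S = 3562696/(-663007/3 + 3494744) = 3562696/(9821225/3) = 3562696*(3/9821225) = 10688088/9821225 ≈ 1.0883)
637931/S = 637931/(10688088/9821225) = 637931*(9821225/10688088) = 6265263885475/10688088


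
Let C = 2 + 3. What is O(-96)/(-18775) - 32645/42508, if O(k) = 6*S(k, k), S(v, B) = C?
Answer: -122837023/159617540 ≈ -0.76957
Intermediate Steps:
C = 5
S(v, B) = 5
O(k) = 30 (O(k) = 6*5 = 30)
O(-96)/(-18775) - 32645/42508 = 30/(-18775) - 32645/42508 = 30*(-1/18775) - 32645*1/42508 = -6/3755 - 32645/42508 = -122837023/159617540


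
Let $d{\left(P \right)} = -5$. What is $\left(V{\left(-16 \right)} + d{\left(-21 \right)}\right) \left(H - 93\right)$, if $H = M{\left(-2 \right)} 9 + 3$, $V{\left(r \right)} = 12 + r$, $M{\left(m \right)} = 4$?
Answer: $486$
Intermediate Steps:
$H = 39$ ($H = 4 \cdot 9 + 3 = 36 + 3 = 39$)
$\left(V{\left(-16 \right)} + d{\left(-21 \right)}\right) \left(H - 93\right) = \left(\left(12 - 16\right) - 5\right) \left(39 - 93\right) = \left(-4 - 5\right) \left(-54\right) = \left(-9\right) \left(-54\right) = 486$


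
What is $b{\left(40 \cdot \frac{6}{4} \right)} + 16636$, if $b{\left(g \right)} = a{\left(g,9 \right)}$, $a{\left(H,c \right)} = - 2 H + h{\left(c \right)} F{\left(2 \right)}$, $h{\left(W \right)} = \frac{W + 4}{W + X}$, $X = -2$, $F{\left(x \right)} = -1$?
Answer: $\frac{115599}{7} \approx 16514.0$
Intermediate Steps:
$h{\left(W \right)} = \frac{4 + W}{-2 + W}$ ($h{\left(W \right)} = \frac{W + 4}{W - 2} = \frac{4 + W}{-2 + W}$)
$a{\left(H,c \right)} = - 2 H - \frac{4 + c}{-2 + c}$ ($a{\left(H,c \right)} = - 2 H + \frac{4 + c}{-2 + c} \left(-1\right) = - 2 H - \frac{4 + c}{-2 + c}$)
$b{\left(g \right)} = - \frac{13}{7} - 2 g$ ($b{\left(g \right)} = \frac{-4 - 9 - 2 g \left(-2 + 9\right)}{-2 + 9} = \frac{-4 - 9 - 2 g 7}{7} = \frac{-4 - 9 - 14 g}{7} = \frac{-13 - 14 g}{7} = - \frac{13}{7} - 2 g$)
$b{\left(40 \cdot \frac{6}{4} \right)} + 16636 = \left(- \frac{13}{7} - 2 \cdot 40 \cdot \frac{6}{4}\right) + 16636 = \left(- \frac{13}{7} - 2 \cdot 40 \cdot 6 \cdot \frac{1}{4}\right) + 16636 = \left(- \frac{13}{7} - 2 \cdot 40 \cdot \frac{3}{2}\right) + 16636 = \left(- \frac{13}{7} - 120\right) + 16636 = - \frac{853}{7} + 16636 = \frac{115599}{7}$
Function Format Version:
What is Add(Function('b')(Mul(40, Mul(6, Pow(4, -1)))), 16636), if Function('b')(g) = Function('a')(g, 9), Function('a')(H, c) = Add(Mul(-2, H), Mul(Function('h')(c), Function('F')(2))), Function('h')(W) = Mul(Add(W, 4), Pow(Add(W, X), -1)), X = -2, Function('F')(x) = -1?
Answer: Rational(115599, 7) ≈ 16514.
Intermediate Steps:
Function('h')(W) = Mul(Pow(Add(-2, W), -1), Add(4, W)) (Function('h')(W) = Mul(Add(W, 4), Pow(Add(W, -2), -1)) = Mul(Add(4, W), Pow(Add(-2, W), -1)) = Mul(Pow(Add(-2, W), -1), Add(4, W)))
Function('a')(H, c) = Add(Mul(-2, H), Mul(-1, Pow(Add(-2, c), -1), Add(4, c))) (Function('a')(H, c) = Add(Mul(-2, H), Mul(Mul(Pow(Add(-2, c), -1), Add(4, c)), -1)) = Add(Mul(-2, H), Mul(-1, Pow(Add(-2, c), -1), Add(4, c))))
Function('b')(g) = Add(Rational(-13, 7), Mul(-2, g)) (Function('b')(g) = Mul(Pow(Add(-2, 9), -1), Add(-4, Mul(-1, 9), Mul(-2, g, Add(-2, 9)))) = Mul(Pow(7, -1), Add(-4, -9, Mul(-2, g, 7))) = Mul(Rational(1, 7), Add(-4, -9, Mul(-14, g))) = Mul(Rational(1, 7), Add(-13, Mul(-14, g))) = Add(Rational(-13, 7), Mul(-2, g)))
Add(Function('b')(Mul(40, Mul(6, Pow(4, -1)))), 16636) = Add(Add(Rational(-13, 7), Mul(-2, Mul(40, Mul(6, Pow(4, -1))))), 16636) = Add(Add(Rational(-13, 7), Mul(-2, Mul(40, Mul(6, Rational(1, 4))))), 16636) = Add(Add(Rational(-13, 7), Mul(-2, Mul(40, Rational(3, 2)))), 16636) = Add(Add(Rational(-13, 7), Mul(-2, 60)), 16636) = Add(Add(Rational(-13, 7), -120), 16636) = Add(Rational(-853, 7), 16636) = Rational(115599, 7)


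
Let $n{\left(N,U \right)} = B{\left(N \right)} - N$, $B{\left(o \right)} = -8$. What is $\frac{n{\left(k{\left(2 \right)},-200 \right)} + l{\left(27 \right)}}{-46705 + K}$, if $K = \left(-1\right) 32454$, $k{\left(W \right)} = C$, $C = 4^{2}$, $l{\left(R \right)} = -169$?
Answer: $\frac{193}{79159} \approx 0.0024381$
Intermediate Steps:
$C = 16$
$k{\left(W \right)} = 16$
$n{\left(N,U \right)} = -8 - N$
$K = -32454$
$\frac{n{\left(k{\left(2 \right)},-200 \right)} + l{\left(27 \right)}}{-46705 + K} = \frac{\left(-8 - 16\right) - 169}{-46705 - 32454} = \frac{\left(-8 - 16\right) - 169}{-79159} = \left(-24 - 169\right) \left(- \frac{1}{79159}\right) = \left(-193\right) \left(- \frac{1}{79159}\right) = \frac{193}{79159}$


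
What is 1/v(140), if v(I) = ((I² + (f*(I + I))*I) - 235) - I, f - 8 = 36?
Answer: 1/1744025 ≈ 5.7339e-7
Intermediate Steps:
f = 44 (f = 8 + 36 = 44)
v(I) = -235 - I + 89*I² (v(I) = ((I² + (44*(I + I))*I) - 235) - I = ((I² + (44*(2*I))*I) - 235) - I = ((I² + (88*I)*I) - 235) - I = ((I² + 88*I²) - 235) - I = (89*I² - 235) - I = (-235 + 89*I²) - I = -235 - I + 89*I²)
1/v(140) = 1/(-235 - 1*140 + 89*140²) = 1/(-235 - 140 + 89*19600) = 1/(-235 - 140 + 1744400) = 1/1744025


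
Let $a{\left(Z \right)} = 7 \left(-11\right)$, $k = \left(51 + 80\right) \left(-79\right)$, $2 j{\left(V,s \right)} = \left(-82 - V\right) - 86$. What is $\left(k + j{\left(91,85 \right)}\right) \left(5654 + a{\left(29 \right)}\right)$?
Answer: $- \frac{116877189}{2} \approx -5.8439 \cdot 10^{7}$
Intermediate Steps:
$j{\left(V,s \right)} = -84 - \frac{V}{2}$ ($j{\left(V,s \right)} = \frac{\left(-82 - V\right) - 86}{2} = \frac{-168 - V}{2} = -84 - \frac{V}{2}$)
$k = -10349$ ($k = 131 \left(-79\right) = -10349$)
$a{\left(Z \right)} = -77$
$\left(k + j{\left(91,85 \right)}\right) \left(5654 + a{\left(29 \right)}\right) = \left(-10349 - \frac{259}{2}\right) \left(5654 - 77\right) = \left(-10349 - \frac{259}{2}\right) 5577 = \left(- \frac{20957}{2}\right) 5577 = - \frac{116877189}{2}$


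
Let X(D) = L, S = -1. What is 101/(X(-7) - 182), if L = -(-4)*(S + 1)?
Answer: -101/182 ≈ -0.55494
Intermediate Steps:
L = 0 (L = -(-4)*(-1 + 1) = -(-4)*0 = -1*0 = 0)
X(D) = 0
101/(X(-7) - 182) = 101/(0 - 182) = 101/(-182) = 101*(-1/182) = -101/182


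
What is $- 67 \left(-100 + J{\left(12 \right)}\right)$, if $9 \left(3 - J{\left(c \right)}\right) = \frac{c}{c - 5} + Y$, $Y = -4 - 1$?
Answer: $\frac{407896}{63} \approx 6474.5$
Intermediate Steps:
$Y = -5$
$J{\left(c \right)} = \frac{32}{9} - \frac{c}{9 \left(-5 + c\right)}$ ($J{\left(c \right)} = 3 - \frac{\frac{c}{c - 5} - 5}{9} = 3 - \frac{\frac{c}{-5 + c} - 5}{9} = 3 - \frac{-5 + \frac{c}{-5 + c}}{9} = 3 - \left(- \frac{5}{9} + \frac{c}{9 \left(-5 + c\right)}\right) = \frac{32}{9} - \frac{c}{9 \left(-5 + c\right)}$)
$- 67 \left(-100 + J{\left(12 \right)}\right) = - 67 \left(-100 + \frac{-160 + 31 \cdot 12}{9 \left(-5 + 12\right)}\right) = - 67 \left(-100 + \frac{-160 + 372}{9 \cdot 7}\right) = - 67 \left(-100 + \frac{1}{9} \cdot \frac{1}{7} \cdot 212\right) = - 67 \left(-100 + \frac{212}{63}\right) = \left(-67\right) \left(- \frac{6088}{63}\right) = \frac{407896}{63}$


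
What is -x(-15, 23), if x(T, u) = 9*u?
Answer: -207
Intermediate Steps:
-x(-15, 23) = -9*23 = -1*207 = -207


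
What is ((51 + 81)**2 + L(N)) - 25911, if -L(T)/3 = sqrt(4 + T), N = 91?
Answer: -8487 - 3*sqrt(95) ≈ -8516.2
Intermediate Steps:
L(T) = -3*sqrt(4 + T)
((51 + 81)**2 + L(N)) - 25911 = ((51 + 81)**2 - 3*sqrt(4 + 91)) - 25911 = (132**2 - 3*sqrt(95)) - 25911 = (17424 - 3*sqrt(95)) - 25911 = -8487 - 3*sqrt(95)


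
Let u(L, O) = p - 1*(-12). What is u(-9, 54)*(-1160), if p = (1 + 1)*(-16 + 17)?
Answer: -16240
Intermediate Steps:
p = 2 (p = 2*1 = 2)
u(L, O) = 14 (u(L, O) = 2 - 1*(-12) = 2 + 12 = 14)
u(-9, 54)*(-1160) = 14*(-1160) = -16240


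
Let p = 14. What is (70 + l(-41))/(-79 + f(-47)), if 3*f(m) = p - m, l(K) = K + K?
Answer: 9/44 ≈ 0.20455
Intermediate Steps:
l(K) = 2*K
f(m) = 14/3 - m/3 (f(m) = (14 - m)/3 = 14/3 - m/3)
(70 + l(-41))/(-79 + f(-47)) = (70 + 2*(-41))/(-79 + (14/3 - ⅓*(-47))) = (70 - 82)/(-79 + (14/3 + 47/3)) = -12/(-79 + 61/3) = -12/(-176/3) = -12*(-3/176) = 9/44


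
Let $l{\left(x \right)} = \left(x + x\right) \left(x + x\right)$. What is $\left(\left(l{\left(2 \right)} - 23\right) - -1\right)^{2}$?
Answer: $36$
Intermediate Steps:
$l{\left(x \right)} = 4 x^{2}$ ($l{\left(x \right)} = 2 x 2 x = 4 x^{2}$)
$\left(\left(l{\left(2 \right)} - 23\right) - -1\right)^{2} = \left(\left(4 \cdot 2^{2} - 23\right) - -1\right)^{2} = \left(\left(4 \cdot 4 - 23\right) + \left(-9 + 10\right)\right)^{2} = \left(\left(16 - 23\right) + 1\right)^{2} = \left(-7 + 1\right)^{2} = \left(-6\right)^{2} = 36$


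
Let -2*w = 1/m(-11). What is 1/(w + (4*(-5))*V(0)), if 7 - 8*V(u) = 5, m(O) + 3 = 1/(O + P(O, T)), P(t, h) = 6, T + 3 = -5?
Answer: -32/155 ≈ -0.20645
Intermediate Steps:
T = -8 (T = -3 - 5 = -8)
m(O) = -3 + 1/(6 + O) (m(O) = -3 + 1/(O + 6) = -3 + 1/(6 + O))
V(u) = ¼ (V(u) = 7/8 - ⅛*5 = 7/8 - 5/8 = ¼)
w = 5/32 (w = -(6 - 11)/(-17 - 3*(-11))/2 = -(-5/(-17 + 33))/2 = -1/(2*((-⅕*16))) = -1/(2*(-16/5)) = -½*(-5/16) = 5/32 ≈ 0.15625)
1/(w + (4*(-5))*V(0)) = 1/(5/32 + (4*(-5))*(¼)) = 1/(5/32 - 20*¼) = 1/(5/32 - 5) = 1/(-155/32) = -32/155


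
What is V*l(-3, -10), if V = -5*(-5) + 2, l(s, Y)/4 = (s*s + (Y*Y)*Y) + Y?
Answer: -108108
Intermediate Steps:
l(s, Y) = 4*Y + 4*Y**3 + 4*s**2 (l(s, Y) = 4*((s*s + (Y*Y)*Y) + Y) = 4*((s**2 + Y**2*Y) + Y) = 4*((s**2 + Y**3) + Y) = 4*((Y**3 + s**2) + Y) = 4*(Y + Y**3 + s**2) = 4*Y + 4*Y**3 + 4*s**2)
V = 27 (V = 25 + 2 = 27)
V*l(-3, -10) = 27*(4*(-10) + 4*(-10)**3 + 4*(-3)**2) = 27*(-40 + 4*(-1000) + 4*9) = 27*(-40 - 4000 + 36) = 27*(-4004) = -108108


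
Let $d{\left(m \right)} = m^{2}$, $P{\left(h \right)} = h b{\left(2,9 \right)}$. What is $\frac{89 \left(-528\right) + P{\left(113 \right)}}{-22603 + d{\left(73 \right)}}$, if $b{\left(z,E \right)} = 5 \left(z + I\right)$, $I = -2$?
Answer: $\frac{7832}{2879} \approx 2.7204$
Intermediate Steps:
$b{\left(z,E \right)} = -10 + 5 z$ ($b{\left(z,E \right)} = 5 \left(z - 2\right) = 5 \left(-2 + z\right) = -10 + 5 z$)
$P{\left(h \right)} = 0$ ($P{\left(h \right)} = h \left(-10 + 5 \cdot 2\right) = h \left(-10 + 10\right) = h 0 = 0$)
$\frac{89 \left(-528\right) + P{\left(113 \right)}}{-22603 + d{\left(73 \right)}} = \frac{89 \left(-528\right) + 0}{-22603 + 73^{2}} = \frac{-46992 + 0}{-22603 + 5329} = - \frac{46992}{-17274} = \left(-46992\right) \left(- \frac{1}{17274}\right) = \frac{7832}{2879}$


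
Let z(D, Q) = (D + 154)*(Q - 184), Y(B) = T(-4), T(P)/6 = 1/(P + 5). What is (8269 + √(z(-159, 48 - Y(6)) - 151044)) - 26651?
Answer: -18382 + I*√150334 ≈ -18382.0 + 387.73*I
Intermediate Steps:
T(P) = 6/(5 + P) (T(P) = 6/(P + 5) = 6/(5 + P))
Y(B) = 6 (Y(B) = 6/(5 - 4) = 6/1 = 6*1 = 6)
z(D, Q) = (-184 + Q)*(154 + D) (z(D, Q) = (154 + D)*(-184 + Q) = (-184 + Q)*(154 + D))
(8269 + √(z(-159, 48 - Y(6)) - 151044)) - 26651 = (8269 + √((-28336 - 184*(-159) + 154*(48 - 1*6) - 159*(48 - 1*6)) - 151044)) - 26651 = (8269 + √((-28336 + 29256 + 154*(48 - 6) - 159*(48 - 6)) - 151044)) - 26651 = (8269 + √((-28336 + 29256 + 154*42 - 159*42) - 151044)) - 26651 = (8269 + √((-28336 + 29256 + 6468 - 6678) - 151044)) - 26651 = (8269 + √(710 - 151044)) - 26651 = (8269 + √(-150334)) - 26651 = (8269 + I*√150334) - 26651 = -18382 + I*√150334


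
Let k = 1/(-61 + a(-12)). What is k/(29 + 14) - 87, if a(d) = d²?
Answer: -310502/3569 ≈ -87.000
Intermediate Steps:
k = 1/83 (k = 1/(-61 + (-12)²) = 1/(-61 + 144) = 1/83 ≈ 0.012048)
k/(29 + 14) - 87 = (1/83)/(29 + 14) - 87 = (1/83)/43 - 87 = (1/43)*(1/83) - 87 = 1/3569 - 87 = -310502/3569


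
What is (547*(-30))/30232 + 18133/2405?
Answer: 254365403/36353980 ≈ 6.9969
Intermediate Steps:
(547*(-30))/30232 + 18133/2405 = -16410*1/30232 + 18133*(1/2405) = -8205/15116 + 18133/2405 = 254365403/36353980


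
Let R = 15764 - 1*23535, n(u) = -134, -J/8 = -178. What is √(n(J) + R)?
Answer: I*√7905 ≈ 88.91*I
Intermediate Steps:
J = 1424 (J = -8*(-178) = 1424)
R = -7771 (R = 15764 - 23535 = -7771)
√(n(J) + R) = √(-134 - 7771) = √(-7905) = I*√7905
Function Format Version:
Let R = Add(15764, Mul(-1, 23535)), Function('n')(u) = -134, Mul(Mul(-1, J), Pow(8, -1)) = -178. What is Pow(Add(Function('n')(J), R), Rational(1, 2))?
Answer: Mul(I, Pow(7905, Rational(1, 2))) ≈ Mul(88.910, I)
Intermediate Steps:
J = 1424 (J = Mul(-8, -178) = 1424)
R = -7771 (R = Add(15764, -23535) = -7771)
Pow(Add(Function('n')(J), R), Rational(1, 2)) = Pow(Add(-134, -7771), Rational(1, 2)) = Pow(-7905, Rational(1, 2)) = Mul(I, Pow(7905, Rational(1, 2)))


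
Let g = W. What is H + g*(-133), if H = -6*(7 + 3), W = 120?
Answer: -16020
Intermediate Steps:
g = 120
H = -60 (H = -6*10 = -60)
H + g*(-133) = -60 + 120*(-133) = -60 - 15960 = -16020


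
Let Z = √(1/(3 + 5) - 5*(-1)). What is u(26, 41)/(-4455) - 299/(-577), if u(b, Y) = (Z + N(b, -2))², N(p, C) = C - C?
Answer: 10632703/20564280 ≈ 0.51705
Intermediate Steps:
N(p, C) = 0
Z = √82/4 (Z = √(1/8 + 5) = √(⅛ + 5) = √(41/8) = √82/4 ≈ 2.2638)
u(b, Y) = 41/8 (u(b, Y) = (√82/4 + 0)² = (√82/4)² = 41/8)
u(26, 41)/(-4455) - 299/(-577) = (41/8)/(-4455) - 299/(-577) = (41/8)*(-1/4455) - 299*(-1/577) = -41/35640 + 299/577 = 10632703/20564280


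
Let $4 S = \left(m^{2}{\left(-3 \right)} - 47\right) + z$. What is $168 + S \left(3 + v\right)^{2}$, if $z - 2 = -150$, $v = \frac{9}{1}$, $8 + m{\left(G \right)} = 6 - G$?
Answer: $-6816$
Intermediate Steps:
$m{\left(G \right)} = -2 - G$ ($m{\left(G \right)} = -8 - \left(-6 + G\right) = -2 - G$)
$v = 9$ ($v = 9 \cdot 1 = 9$)
$z = -148$ ($z = 2 - 150 = -148$)
$S = - \frac{97}{2}$ ($S = \frac{\left(\left(-2 - -3\right)^{2} - 47\right) - 148}{4} = \frac{\left(\left(-2 + 3\right)^{2} - 47\right) - 148}{4} = \frac{\left(1^{2} - 47\right) - 148}{4} = \frac{\left(1 - 47\right) - 148}{4} = \frac{-46 - 148}{4} = \frac{1}{4} \left(-194\right) = - \frac{97}{2} \approx -48.5$)
$168 + S \left(3 + v\right)^{2} = 168 - \frac{97 \left(3 + 9\right)^{2}}{2} = 168 - \frac{97 \cdot 12^{2}}{2} = 168 - 6984 = -6816$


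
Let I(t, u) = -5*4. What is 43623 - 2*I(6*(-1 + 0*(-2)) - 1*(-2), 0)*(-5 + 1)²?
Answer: 44263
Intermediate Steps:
I(t, u) = -20
43623 - 2*I(6*(-1 + 0*(-2)) - 1*(-2), 0)*(-5 + 1)² = 43623 - 2*(-20)*(-5 + 1)² = 43623 - (-40)*(-4)² = 43623 - (-40)*16 = 43623 - 1*(-640) = 43623 + 640 = 44263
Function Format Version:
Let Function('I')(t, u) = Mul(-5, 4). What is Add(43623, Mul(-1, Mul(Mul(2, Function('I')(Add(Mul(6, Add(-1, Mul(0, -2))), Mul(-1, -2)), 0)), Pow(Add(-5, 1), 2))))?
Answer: 44263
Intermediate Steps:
Function('I')(t, u) = -20
Add(43623, Mul(-1, Mul(Mul(2, Function('I')(Add(Mul(6, Add(-1, Mul(0, -2))), Mul(-1, -2)), 0)), Pow(Add(-5, 1), 2)))) = Add(43623, Mul(-1, Mul(Mul(2, -20), Pow(Add(-5, 1), 2)))) = Add(43623, Mul(-1, Mul(-40, Pow(-4, 2)))) = Add(43623, Mul(-1, Mul(-40, 16))) = Add(43623, Mul(-1, -640)) = Add(43623, 640) = 44263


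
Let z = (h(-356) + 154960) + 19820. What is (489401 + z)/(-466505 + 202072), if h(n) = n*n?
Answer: -790917/264433 ≈ -2.9910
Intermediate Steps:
h(n) = n²
z = 301516 (z = ((-356)² + 154960) + 19820 = (126736 + 154960) + 19820 = 281696 + 19820 = 301516)
(489401 + z)/(-466505 + 202072) = (489401 + 301516)/(-466505 + 202072) = 790917/(-264433) = 790917*(-1/264433) = -790917/264433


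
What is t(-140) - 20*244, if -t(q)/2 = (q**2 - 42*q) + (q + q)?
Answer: -55280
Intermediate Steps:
t(q) = -2*q**2 + 80*q (t(q) = -2*((q**2 - 42*q) + (q + q)) = -2*((q**2 - 42*q) + 2*q) = -2*(q**2 - 40*q) = -2*q**2 + 80*q)
t(-140) - 20*244 = 2*(-140)*(40 - 1*(-140)) - 20*244 = 2*(-140)*(40 + 140) - 4880 = 2*(-140)*180 - 4880 = -50400 - 4880 = -55280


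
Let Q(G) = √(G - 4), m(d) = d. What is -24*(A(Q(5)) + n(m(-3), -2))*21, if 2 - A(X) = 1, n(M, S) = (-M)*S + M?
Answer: 4032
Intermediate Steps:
Q(G) = √(-4 + G)
n(M, S) = M - M*S (n(M, S) = -M*S + M = M - M*S)
A(X) = 1 (A(X) = 2 - 1*1 = 2 - 1 = 1)
-24*(A(Q(5)) + n(m(-3), -2))*21 = -24*(1 - 3*(1 - 1*(-2)))*21 = -24*(1 - 3*(1 + 2))*21 = -24*(1 - 3*3)*21 = -24*(1 - 9)*21 = -(-192)*21 = -24*(-168) = 4032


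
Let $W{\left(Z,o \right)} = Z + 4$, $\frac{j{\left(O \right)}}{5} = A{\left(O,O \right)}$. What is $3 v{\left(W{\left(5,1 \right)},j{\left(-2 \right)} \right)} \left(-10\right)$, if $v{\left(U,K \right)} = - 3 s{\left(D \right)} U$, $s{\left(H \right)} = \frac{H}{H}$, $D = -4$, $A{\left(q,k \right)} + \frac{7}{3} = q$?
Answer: $810$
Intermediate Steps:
$A{\left(q,k \right)} = - \frac{7}{3} + q$
$j{\left(O \right)} = - \frac{35}{3} + 5 O$ ($j{\left(O \right)} = 5 \left(- \frac{7}{3} + O\right) = - \frac{35}{3} + 5 O$)
$s{\left(H \right)} = 1$
$W{\left(Z,o \right)} = 4 + Z$
$v{\left(U,K \right)} = - 3 U$ ($v{\left(U,K \right)} = \left(-3\right) 1 U = - 3 U$)
$3 v{\left(W{\left(5,1 \right)},j{\left(-2 \right)} \right)} \left(-10\right) = 3 \left(- 3 \left(4 + 5\right)\right) \left(-10\right) = 3 \left(\left(-3\right) 9\right) \left(-10\right) = 3 \left(-27\right) \left(-10\right) = \left(-81\right) \left(-10\right) = 810$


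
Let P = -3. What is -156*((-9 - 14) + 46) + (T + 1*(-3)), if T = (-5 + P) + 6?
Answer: -3593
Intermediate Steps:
T = -2 (T = (-5 - 3) + 6 = -8 + 6 = -2)
-156*((-9 - 14) + 46) + (T + 1*(-3)) = -156*((-9 - 14) + 46) + (-2 + 1*(-3)) = -156*(-23 + 46) + (-2 - 3) = -156*23 - 5 = -3588 - 5 = -3593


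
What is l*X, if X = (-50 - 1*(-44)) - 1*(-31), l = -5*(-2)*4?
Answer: 1000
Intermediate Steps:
l = 40 (l = 10*4 = 40)
X = 25 (X = (-50 + 44) + 31 = -6 + 31 = 25)
l*X = 40*25 = 1000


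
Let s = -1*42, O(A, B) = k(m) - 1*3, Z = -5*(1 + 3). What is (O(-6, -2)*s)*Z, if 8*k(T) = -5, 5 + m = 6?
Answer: -3045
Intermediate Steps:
m = 1 (m = -5 + 6 = 1)
k(T) = -5/8 (k(T) = (⅛)*(-5) = -5/8)
Z = -20 (Z = -5*4 = -20)
O(A, B) = -29/8 (O(A, B) = -5/8 - 1*3 = -5/8 - 3 = -29/8)
s = -42
(O(-6, -2)*s)*Z = -29/8*(-42)*(-20) = (609/4)*(-20) = -3045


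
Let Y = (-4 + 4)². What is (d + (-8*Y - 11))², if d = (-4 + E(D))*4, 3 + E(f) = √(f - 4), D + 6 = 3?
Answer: 1409 - 312*I*√7 ≈ 1409.0 - 825.47*I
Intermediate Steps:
D = -3 (D = -6 + 3 = -3)
Y = 0 (Y = 0² = 0)
E(f) = -3 + √(-4 + f) (E(f) = -3 + √(f - 4) = -3 + √(-4 + f))
d = -28 + 4*I*√7 (d = (-4 + (-3 + √(-4 - 3)))*4 = (-4 + (-3 + √(-7)))*4 = (-4 + (-3 + I*√7))*4 = (-7 + I*√7)*4 = -28 + 4*I*√7 ≈ -28.0 + 10.583*I)
(d + (-8*Y - 11))² = ((-28 + 4*I*√7) + (-8*0 - 11))² = ((-28 + 4*I*√7) + (0 - 11))² = ((-28 + 4*I*√7) - 11)² = (-39 + 4*I*√7)²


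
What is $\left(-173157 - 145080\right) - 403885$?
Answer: $-722122$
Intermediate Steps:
$\left(-173157 - 145080\right) - 403885 = -318237 - 403885 = -722122$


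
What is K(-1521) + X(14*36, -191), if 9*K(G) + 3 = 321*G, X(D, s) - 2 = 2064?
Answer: -156550/3 ≈ -52183.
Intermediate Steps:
X(D, s) = 2066 (X(D, s) = 2 + 2064 = 2066)
K(G) = -⅓ + 107*G/3 (K(G) = -⅓ + (321*G)/9 = -⅓ + 107*G/3)
K(-1521) + X(14*36, -191) = (-⅓ + (107/3)*(-1521)) + 2066 = (-⅓ - 54249) + 2066 = -162748/3 + 2066 = -156550/3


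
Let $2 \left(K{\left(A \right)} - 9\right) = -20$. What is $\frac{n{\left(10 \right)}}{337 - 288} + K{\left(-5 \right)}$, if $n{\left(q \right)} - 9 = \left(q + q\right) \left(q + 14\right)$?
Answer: $\frac{440}{49} \approx 8.9796$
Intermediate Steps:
$K{\left(A \right)} = -1$ ($K{\left(A \right)} = 9 + \frac{1}{2} \left(-20\right) = 9 - 10 = -1$)
$n{\left(q \right)} = 9 + 2 q \left(14 + q\right)$ ($n{\left(q \right)} = 9 + \left(q + q\right) \left(q + 14\right) = 9 + 2 q \left(14 + q\right)$)
$\frac{n{\left(10 \right)}}{337 - 288} + K{\left(-5 \right)} = \frac{9 + 2 \cdot 10^{2} + 28 \cdot 10}{337 - 288} - 1 = \frac{9 + 2 \cdot 100 + 280}{49} - 1 = \left(9 + 200 + 280\right) \frac{1}{49} - 1 = 489 \cdot \frac{1}{49} - 1 = \frac{489}{49} - 1 = \frac{440}{49}$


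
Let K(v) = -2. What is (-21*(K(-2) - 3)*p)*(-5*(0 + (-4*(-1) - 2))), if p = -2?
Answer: 2100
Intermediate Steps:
(-21*(K(-2) - 3)*p)*(-5*(0 + (-4*(-1) - 2))) = (-21*(-2 - 3)*(-2))*(-5*(0 + (-4*(-1) - 2))) = (-(-105)*(-2))*(-5*(0 + (4 - 2))) = (-21*10)*(-5*(0 + 2)) = -(-1050)*2 = -210*(-10) = 2100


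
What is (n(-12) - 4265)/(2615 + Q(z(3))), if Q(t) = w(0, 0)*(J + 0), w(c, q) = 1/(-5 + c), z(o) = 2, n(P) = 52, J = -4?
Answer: -1915/1189 ≈ -1.6106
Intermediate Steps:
Q(t) = 4/5 (Q(t) = (-4 + 0)/(-5 + 0) = -4/(-5) = -1/5*(-4) = 4/5)
(n(-12) - 4265)/(2615 + Q(z(3))) = (52 - 4265)/(2615 + 4/5) = -4213/13079/5 = -4213*5/13079 = -1915/1189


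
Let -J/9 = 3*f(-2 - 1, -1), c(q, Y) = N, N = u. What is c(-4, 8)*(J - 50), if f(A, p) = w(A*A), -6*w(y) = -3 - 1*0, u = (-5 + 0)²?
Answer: -3175/2 ≈ -1587.5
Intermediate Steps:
u = 25 (u = (-5)² = 25)
w(y) = ½ (w(y) = -(-3 - 1*0)/6 = -(-3 + 0)/6 = -⅙*(-3) = ½)
f(A, p) = ½
N = 25
c(q, Y) = 25
J = -27/2 ≈ -13.500
c(-4, 8)*(J - 50) = 25*(-27/2 - 50) = 25*(-127/2) = -3175/2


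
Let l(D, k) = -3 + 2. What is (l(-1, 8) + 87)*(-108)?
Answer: -9288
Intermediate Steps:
l(D, k) = -1
(l(-1, 8) + 87)*(-108) = (-1 + 87)*(-108) = 86*(-108) = -9288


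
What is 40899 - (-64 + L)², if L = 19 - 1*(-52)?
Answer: 40850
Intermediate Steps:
L = 71 (L = 19 + 52 = 71)
40899 - (-64 + L)² = 40899 - (-64 + 71)² = 40899 - 1*7² = 40899 - 1*49 = 40899 - 49 = 40850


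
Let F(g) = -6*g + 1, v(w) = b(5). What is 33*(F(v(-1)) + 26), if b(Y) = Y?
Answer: -99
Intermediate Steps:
v(w) = 5
F(g) = 1 - 6*g
33*(F(v(-1)) + 26) = 33*((1 - 6*5) + 26) = 33*((1 - 30) + 26) = 33*(-29 + 26) = 33*(-3) = -99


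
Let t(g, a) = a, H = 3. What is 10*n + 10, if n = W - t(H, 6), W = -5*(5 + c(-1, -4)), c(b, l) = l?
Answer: -100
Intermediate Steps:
W = -5 (W = -5*(5 - 4) = -5*1 = -5)
n = -11 (n = -5 - 1*6 = -5 - 6 = -11)
10*n + 10 = 10*(-11) + 10 = -110 + 10 = -100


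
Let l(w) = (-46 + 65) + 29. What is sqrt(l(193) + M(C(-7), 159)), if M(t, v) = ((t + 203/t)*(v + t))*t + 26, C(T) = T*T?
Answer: sqrt(541706) ≈ 736.01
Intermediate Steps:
C(T) = T**2
M(t, v) = 26 + t*(t + v)*(t + 203/t) (M(t, v) = ((t + 203/t)*(t + v))*t + 26 = ((t + v)*(t + 203/t))*t + 26 = t*(t + v)*(t + 203/t) + 26 = 26 + t*(t + v)*(t + 203/t))
l(w) = 48 (l(w) = 19 + 29 = 48)
sqrt(l(193) + M(C(-7), 159)) = sqrt(48 + (26 + ((-7)**2)**3 + 203*(-7)**2 + 203*159 + 159*((-7)**2)**2)) = sqrt(48 + (26 + 49**3 + 203*49 + 32277 + 159*49**2)) = sqrt(48 + (26 + 117649 + 9947 + 32277 + 159*2401)) = sqrt(48 + (26 + 117649 + 9947 + 32277 + 381759)) = sqrt(48 + 541658) = sqrt(541706)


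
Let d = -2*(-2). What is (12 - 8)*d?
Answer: 16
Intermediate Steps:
d = 4
(12 - 8)*d = (12 - 8)*4 = 4*4 = 16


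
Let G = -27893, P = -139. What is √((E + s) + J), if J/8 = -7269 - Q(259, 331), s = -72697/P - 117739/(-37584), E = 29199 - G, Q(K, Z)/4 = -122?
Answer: √3673228943/1044 ≈ 58.053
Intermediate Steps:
Q(K, Z) = -488 (Q(K, Z) = 4*(-122) = -488)
E = 57092 (E = 29199 - 1*(-27893) = 29199 + 27893 = 57092)
s = 19774171/37584 (s = -72697/(-139) - 117739/(-37584) = -72697*(-1/139) - 117739*(-1/37584) = 523 + 117739/37584 = 19774171/37584 ≈ 526.13)
J = -54248 (J = 8*(-7269 - 1*(-488)) = 8*(-7269 + 488) = 8*(-6781) = -54248)
√((E + s) + J) = √((57092 + 19774171/37584) - 54248) = √(2165519899/37584 - 54248) = √(126663067/37584) = √3673228943/1044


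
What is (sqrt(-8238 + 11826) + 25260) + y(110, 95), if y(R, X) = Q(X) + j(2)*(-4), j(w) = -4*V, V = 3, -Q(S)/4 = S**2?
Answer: -10792 + 2*sqrt(897) ≈ -10732.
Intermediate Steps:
Q(S) = -4*S**2
j(w) = -12 (j(w) = -4*3 = -12)
y(R, X) = 48 - 4*X**2 (y(R, X) = -4*X**2 - 12*(-4) = -4*X**2 + 48 = 48 - 4*X**2)
(sqrt(-8238 + 11826) + 25260) + y(110, 95) = (sqrt(-8238 + 11826) + 25260) + (48 - 4*95**2) = (sqrt(3588) + 25260) + (48 - 4*9025) = (2*sqrt(897) + 25260) + (48 - 36100) = (25260 + 2*sqrt(897)) - 36052 = -10792 + 2*sqrt(897)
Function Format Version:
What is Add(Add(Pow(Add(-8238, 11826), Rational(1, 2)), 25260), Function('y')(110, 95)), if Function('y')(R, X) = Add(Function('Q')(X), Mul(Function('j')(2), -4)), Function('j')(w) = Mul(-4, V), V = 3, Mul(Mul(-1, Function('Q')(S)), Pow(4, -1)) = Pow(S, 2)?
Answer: Add(-10792, Mul(2, Pow(897, Rational(1, 2)))) ≈ -10732.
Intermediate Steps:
Function('Q')(S) = Mul(-4, Pow(S, 2))
Function('j')(w) = -12 (Function('j')(w) = Mul(-4, 3) = -12)
Function('y')(R, X) = Add(48, Mul(-4, Pow(X, 2))) (Function('y')(R, X) = Add(Mul(-4, Pow(X, 2)), Mul(-12, -4)) = Add(Mul(-4, Pow(X, 2)), 48) = Add(48, Mul(-4, Pow(X, 2))))
Add(Add(Pow(Add(-8238, 11826), Rational(1, 2)), 25260), Function('y')(110, 95)) = Add(Add(Pow(Add(-8238, 11826), Rational(1, 2)), 25260), Add(48, Mul(-4, Pow(95, 2)))) = Add(Add(Pow(3588, Rational(1, 2)), 25260), Add(48, Mul(-4, 9025))) = Add(Add(Mul(2, Pow(897, Rational(1, 2))), 25260), Add(48, -36100)) = Add(Add(25260, Mul(2, Pow(897, Rational(1, 2)))), -36052) = Add(-10792, Mul(2, Pow(897, Rational(1, 2))))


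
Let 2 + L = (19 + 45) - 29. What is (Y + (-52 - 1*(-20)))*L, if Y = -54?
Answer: -2838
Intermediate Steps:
L = 33 (L = -2 + ((19 + 45) - 29) = -2 + (64 - 29) = -2 + 35 = 33)
(Y + (-52 - 1*(-20)))*L = (-54 + (-52 - 1*(-20)))*33 = (-54 + (-52 + 20))*33 = (-54 - 32)*33 = -86*33 = -2838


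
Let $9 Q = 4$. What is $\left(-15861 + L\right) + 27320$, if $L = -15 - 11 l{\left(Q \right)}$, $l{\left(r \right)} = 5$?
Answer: $11389$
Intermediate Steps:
$Q = \frac{4}{9}$ ($Q = \frac{1}{9} \cdot 4 = \frac{4}{9} \approx 0.44444$)
$L = -70$ ($L = -15 - 55 = -70$)
$\left(-15861 + L\right) + 27320 = \left(-15861 - 70\right) + 27320 = -15931 + 27320 = 11389$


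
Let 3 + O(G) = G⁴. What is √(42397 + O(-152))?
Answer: √533837210 ≈ 23105.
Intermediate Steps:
O(G) = -3 + G⁴
√(42397 + O(-152)) = √(42397 + (-3 + (-152)⁴)) = √(42397 + (-3 + 533794816)) = √(42397 + 533794813) = √533837210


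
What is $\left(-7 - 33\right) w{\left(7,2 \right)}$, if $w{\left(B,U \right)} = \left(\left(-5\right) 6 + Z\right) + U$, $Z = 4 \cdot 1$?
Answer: $960$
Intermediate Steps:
$Z = 4$
$w{\left(B,U \right)} = -26 + U$ ($w{\left(B,U \right)} = \left(\left(-5\right) 6 + 4\right) + U = \left(-30 + 4\right) + U = -26 + U$)
$\left(-7 - 33\right) w{\left(7,2 \right)} = \left(-7 - 33\right) \left(-26 + 2\right) = \left(-40\right) \left(-24\right) = 960$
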